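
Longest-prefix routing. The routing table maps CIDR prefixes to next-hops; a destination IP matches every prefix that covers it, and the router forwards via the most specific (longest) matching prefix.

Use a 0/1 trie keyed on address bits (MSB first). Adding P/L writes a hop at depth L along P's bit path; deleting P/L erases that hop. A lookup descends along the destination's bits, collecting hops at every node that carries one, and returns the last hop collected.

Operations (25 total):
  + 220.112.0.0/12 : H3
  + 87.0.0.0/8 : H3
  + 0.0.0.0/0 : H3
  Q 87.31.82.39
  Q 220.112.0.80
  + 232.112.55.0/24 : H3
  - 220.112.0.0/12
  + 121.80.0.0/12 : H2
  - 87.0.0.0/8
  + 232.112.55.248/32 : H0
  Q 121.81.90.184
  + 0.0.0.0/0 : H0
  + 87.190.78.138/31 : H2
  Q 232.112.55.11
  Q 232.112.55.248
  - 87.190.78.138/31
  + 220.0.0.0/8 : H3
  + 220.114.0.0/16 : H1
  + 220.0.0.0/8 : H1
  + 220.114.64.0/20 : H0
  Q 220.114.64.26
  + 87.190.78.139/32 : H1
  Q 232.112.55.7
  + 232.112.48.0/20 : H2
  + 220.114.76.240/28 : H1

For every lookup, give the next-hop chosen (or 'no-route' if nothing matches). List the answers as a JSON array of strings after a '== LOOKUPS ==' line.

Apply in order:
  add 220.112.0.0/12 -> H3 at depth 12
  add 87.0.0.0/8 -> H3 at depth 8
  add 0.0.0.0/0 -> H3 at depth 0
  ? 87.31.82.39  path d0:H3→d1:-→d2:-→d3:-→d4:-→d5:-→d6:-→d7:-→d8:H3  best=H3
  ? 220.112.0.80  path d0:H3→d1:-→d2:-→d3:-→d4:-→d5:-→d6:-→d7:-→d8:-→d9:-→d10:-→d11:-→d12:H3  best=H3
  add 232.112.55.0/24 -> H3 at depth 24
  - 220.112.0.0/12 clear@12
  add 121.80.0.0/12 -> H2 at depth 12
  - 87.0.0.0/8 clear@8
  add 232.112.55.248/32 -> H0 at depth 32
  ? 121.81.90.184  path d0:H3→d1:-→d2:-→d3:-→d4:-→d5:-→d6:-→d7:-→d8:-→d9:-→d10:-→d11:-→d12:H2  best=H2
  add 0.0.0.0/0 -> H0 at depth 0
  add 87.190.78.138/31 -> H2 at depth 31
  ? 232.112.55.11  path d0:H0→d1:-→d2:-→d3:-→d4:-→d5:-→d6:-→d7:-→d8:-→d9:-→d10:-→d11:-→d12:-→d13:-→d14:-→d15:-→d16:-→d17:-→d18:-→d19:-→d20:-→d21:-→d22:-→d23:-→d24:H3  best=H3
  ? 232.112.55.248  path d0:H0→d1:-→d2:-→d3:-→d4:-→d5:-→d6:-→d7:-→d8:-→d9:-→d10:-→d11:-→d12:-→d13:-→d14:-→d15:-→d16:-→d17:-→d18:-→d19:-→d20:-→d21:-→d22:-→d23:-→d24:H3→d25:-→d26:-→d27:-→d28:-→d29:-→d30:-→d31:-→d32:H0  best=H0
  - 87.190.78.138/31 clear@31
  add 220.0.0.0/8 -> H3 at depth 8
  add 220.114.0.0/16 -> H1 at depth 16
  add 220.0.0.0/8 -> H1 at depth 8
  add 220.114.64.0/20 -> H0 at depth 20
  ? 220.114.64.26  path d0:H0→d1:-→d2:-→d3:-→d4:-→d5:-→d6:-→d7:-→d8:H1→d9:-→d10:-→d11:-→d12:-→d13:-→d14:-→d15:-→d16:H1→d17:-→d18:-→d19:-→d20:H0  best=H0
  add 87.190.78.139/32 -> H1 at depth 32
  ? 232.112.55.7  path d0:H0→d1:-→d2:-→d3:-→d4:-→d5:-→d6:-→d7:-→d8:-→d9:-→d10:-→d11:-→d12:-→d13:-→d14:-→d15:-→d16:-→d17:-→d18:-→d19:-→d20:-→d21:-→d22:-→d23:-→d24:H3  best=H3
  add 232.112.48.0/20 -> H2 at depth 20
  add 220.114.76.240/28 -> H1 at depth 28

== LOOKUPS ==
["H3","H3","H2","H3","H0","H0","H3"]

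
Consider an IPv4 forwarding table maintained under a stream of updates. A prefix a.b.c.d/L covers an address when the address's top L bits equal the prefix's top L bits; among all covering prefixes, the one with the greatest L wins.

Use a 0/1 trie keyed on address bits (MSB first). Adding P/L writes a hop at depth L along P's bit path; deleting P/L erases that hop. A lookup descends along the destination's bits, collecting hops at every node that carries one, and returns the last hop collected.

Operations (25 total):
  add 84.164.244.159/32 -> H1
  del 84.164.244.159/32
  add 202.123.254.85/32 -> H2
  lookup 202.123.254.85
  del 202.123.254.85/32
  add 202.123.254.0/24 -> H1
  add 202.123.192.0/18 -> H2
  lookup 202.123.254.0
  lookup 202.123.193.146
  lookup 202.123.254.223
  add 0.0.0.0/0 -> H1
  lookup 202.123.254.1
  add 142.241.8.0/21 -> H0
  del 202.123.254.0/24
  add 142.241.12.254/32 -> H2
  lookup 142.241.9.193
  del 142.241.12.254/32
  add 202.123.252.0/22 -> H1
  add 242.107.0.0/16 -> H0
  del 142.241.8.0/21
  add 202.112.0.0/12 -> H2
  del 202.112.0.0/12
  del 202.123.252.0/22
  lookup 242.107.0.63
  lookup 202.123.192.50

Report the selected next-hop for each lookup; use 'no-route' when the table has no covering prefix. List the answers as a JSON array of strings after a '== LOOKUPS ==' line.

Process each operation:
  + 84.164.244.159/32 (H1) depth=32
  - 84.164.244.159/32 clear@32
  + 202.123.254.85/32 (H2) depth=32
  ? 202.123.254.85  path d0:-→d1:-→d2:-→d3:-→d4:-→d5:-→d6:-→d7:-→d8:-→d9:-→d10:-→d11:-→d12:-→d13:-→d14:-→d15:-→d16:-→d17:-→d18:-→d19:-→d20:-→d21:-→d22:-→d23:-→d24:-→d25:-→d26:-→d27:-→d28:-→d29:-→d30:-→d31:-→d32:H2  best=H2
  - 202.123.254.85/32 clear@32
  + 202.123.254.0/24 (H1) depth=24
  + 202.123.192.0/18 (H2) depth=18
  ? 202.123.254.0  path d0:-→d1:-→d2:-→d3:-→d4:-→d5:-→d6:-→d7:-→d8:-→d9:-→d10:-→d11:-→d12:-→d13:-→d14:-→d15:-→d16:-→d17:-→d18:H2→d19:-→d20:-→d21:-→d22:-→d23:-→d24:H1→d25:-  best=H1
  ? 202.123.193.146  path d0:-→d1:-→d2:-→d3:-→d4:-→d5:-→d6:-→d7:-→d8:-→d9:-→d10:-→d11:-→d12:-→d13:-→d14:-→d15:-→d16:-→d17:-→d18:H2  best=H2
  ? 202.123.254.223  path d0:-→d1:-→d2:-→d3:-→d4:-→d5:-→d6:-→d7:-→d8:-→d9:-→d10:-→d11:-→d12:-→d13:-→d14:-→d15:-→d16:-→d17:-→d18:H2→d19:-→d20:-→d21:-→d22:-→d23:-→d24:H1  best=H1
  + 0.0.0.0/0 (H1) depth=0
  ? 202.123.254.1  path d0:H1→d1:-→d2:-→d3:-→d4:-→d5:-→d6:-→d7:-→d8:-→d9:-→d10:-→d11:-→d12:-→d13:-→d14:-→d15:-→d16:-→d17:-→d18:H2→d19:-→d20:-→d21:-→d22:-→d23:-→d24:H1→d25:-  best=H1
  + 142.241.8.0/21 (H0) depth=21
  - 202.123.254.0/24 clear@24
  + 142.241.12.254/32 (H2) depth=32
  ? 142.241.9.193  path d0:H1→d1:-→d2:-→d3:-→d4:-→d5:-→d6:-→d7:-→d8:-→d9:-→d10:-→d11:-→d12:-→d13:-→d14:-→d15:-→d16:-→d17:-→d18:-→d19:-→d20:-→d21:H0  best=H0
  - 142.241.12.254/32 clear@32
  + 202.123.252.0/22 (H1) depth=22
  + 242.107.0.0/16 (H0) depth=16
  - 142.241.8.0/21 clear@21
  + 202.112.0.0/12 (H2) depth=12
  - 202.112.0.0/12 clear@12
  - 202.123.252.0/22 clear@22
  ? 242.107.0.63  path d0:H1→d1:-→d2:-→d3:-→d4:-→d5:-→d6:-→d7:-→d8:-→d9:-→d10:-→d11:-→d12:-→d13:-→d14:-→d15:-→d16:H0  best=H0
  ? 202.123.192.50  path d0:H1→d1:-→d2:-→d3:-→d4:-→d5:-→d6:-→d7:-→d8:-→d9:-→d10:-→d11:-→d12:-→d13:-→d14:-→d15:-→d16:-→d17:-→d18:H2  best=H2

== LOOKUPS ==
["H2","H1","H2","H1","H1","H0","H0","H2"]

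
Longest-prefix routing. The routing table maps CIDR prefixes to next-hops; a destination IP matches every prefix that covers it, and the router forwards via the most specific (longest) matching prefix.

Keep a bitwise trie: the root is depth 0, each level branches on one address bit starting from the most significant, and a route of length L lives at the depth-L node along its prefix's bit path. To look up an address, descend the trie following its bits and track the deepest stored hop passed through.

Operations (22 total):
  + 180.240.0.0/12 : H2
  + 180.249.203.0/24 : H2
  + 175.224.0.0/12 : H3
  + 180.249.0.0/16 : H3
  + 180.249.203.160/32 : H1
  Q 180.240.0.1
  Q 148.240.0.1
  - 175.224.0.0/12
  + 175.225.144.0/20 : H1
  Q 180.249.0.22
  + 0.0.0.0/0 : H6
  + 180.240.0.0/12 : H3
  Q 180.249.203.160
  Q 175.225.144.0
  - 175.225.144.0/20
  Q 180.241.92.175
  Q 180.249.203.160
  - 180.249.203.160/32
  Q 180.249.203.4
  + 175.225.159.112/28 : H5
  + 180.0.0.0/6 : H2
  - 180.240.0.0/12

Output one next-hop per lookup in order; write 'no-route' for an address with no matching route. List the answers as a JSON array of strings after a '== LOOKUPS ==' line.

Apply in order:
  + 180.240.0.0/12 (H2) depth=12
  + 180.249.203.0/24 (H2) depth=24
  + 175.224.0.0/12 (H3) depth=12
  + 180.249.0.0/16 (H3) depth=16
  + 180.249.203.160/32 (H1) depth=32
  ? 180.240.0.1  path d0:-→d1:-→d2:-→d3:-→d4:-→d5:-→d6:-→d7:-→d8:-→d9:-→d10:-→d11:-→d12:H2  best=H2
  ? 148.240.0.1  path d0:-→d1:-→d2:-  best=no-route
  del 175.224.0.0/12 (clear depth 12)
  + 175.225.144.0/20 (H1) depth=20
  ? 180.249.0.22  path d0:-→d1:-→d2:-→d3:-→d4:-→d5:-→d6:-→d7:-→d8:-→d9:-→d10:-→d11:-→d12:H2→d13:-→d14:-→d15:-→d16:H3  best=H3
  + 0.0.0.0/0 (H6) depth=0
  + 180.240.0.0/12 (H3) depth=12
  ? 180.249.203.160  path d0:H6→d1:-→d2:-→d3:-→d4:-→d5:-→d6:-→d7:-→d8:-→d9:-→d10:-→d11:-→d12:H3→d13:-→d14:-→d15:-→d16:H3→d17:-→d18:-→d19:-→d20:-→d21:-→d22:-→d23:-→d24:H2→d25:-→d26:-→d27:-→d28:-→d29:-→d30:-→d31:-→d32:H1  best=H1
  ? 175.225.144.0  path d0:H6→d1:-→d2:-→d3:-→d4:-→d5:-→d6:-→d7:-→d8:-→d9:-→d10:-→d11:-→d12:-→d13:-→d14:-→d15:-→d16:-→d17:-→d18:-→d19:-→d20:H1  best=H1
  del 175.225.144.0/20 (clear depth 20)
  ? 180.241.92.175  path d0:H6→d1:-→d2:-→d3:-→d4:-→d5:-→d6:-→d7:-→d8:-→d9:-→d10:-→d11:-→d12:H3  best=H3
  ? 180.249.203.160  path d0:H6→d1:-→d2:-→d3:-→d4:-→d5:-→d6:-→d7:-→d8:-→d9:-→d10:-→d11:-→d12:H3→d13:-→d14:-→d15:-→d16:H3→d17:-→d18:-→d19:-→d20:-→d21:-→d22:-→d23:-→d24:H2→d25:-→d26:-→d27:-→d28:-→d29:-→d30:-→d31:-→d32:H1  best=H1
  del 180.249.203.160/32 (clear depth 32)
  ? 180.249.203.4  path d0:H6→d1:-→d2:-→d3:-→d4:-→d5:-→d6:-→d7:-→d8:-→d9:-→d10:-→d11:-→d12:H3→d13:-→d14:-→d15:-→d16:H3→d17:-→d18:-→d19:-→d20:-→d21:-→d22:-→d23:-→d24:H2  best=H2
  + 175.225.159.112/28 (H5) depth=28
  + 180.0.0.0/6 (H2) depth=6
  del 180.240.0.0/12 (clear depth 12)

== LOOKUPS ==
["H2","no-route","H3","H1","H1","H3","H1","H2"]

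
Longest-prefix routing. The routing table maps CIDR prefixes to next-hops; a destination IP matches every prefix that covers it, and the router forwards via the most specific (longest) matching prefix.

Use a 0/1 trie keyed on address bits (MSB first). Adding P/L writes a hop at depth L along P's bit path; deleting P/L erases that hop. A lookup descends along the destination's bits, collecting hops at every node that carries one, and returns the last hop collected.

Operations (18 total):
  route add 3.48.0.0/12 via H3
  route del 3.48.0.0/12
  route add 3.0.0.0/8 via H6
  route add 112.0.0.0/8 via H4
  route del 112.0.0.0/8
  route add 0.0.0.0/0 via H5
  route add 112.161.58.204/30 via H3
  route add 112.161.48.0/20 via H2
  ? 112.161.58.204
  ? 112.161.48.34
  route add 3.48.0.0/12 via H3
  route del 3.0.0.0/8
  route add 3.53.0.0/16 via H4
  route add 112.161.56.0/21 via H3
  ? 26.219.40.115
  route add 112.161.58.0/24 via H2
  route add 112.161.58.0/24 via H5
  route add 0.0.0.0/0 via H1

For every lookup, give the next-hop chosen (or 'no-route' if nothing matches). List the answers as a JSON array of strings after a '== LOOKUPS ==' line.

Process each operation:
  + 3.48.0.0/12 (H3) depth=12
  - 3.48.0.0/12 clear@12
  + 3.0.0.0/8 (H6) depth=8
  + 112.0.0.0/8 (H4) depth=8
  - 112.0.0.0/8 clear@8
  + 0.0.0.0/0 (H5) depth=0
  + 112.161.58.204/30 (H3) depth=30
  + 112.161.48.0/20 (H2) depth=20
  lookup 112.161.58.204: bits 011100001010000100111010110011 walk d0:H5→d1:-→d2:-→d3:-→d4:-→d5:-→d6:-→d7:-→d8:-→d9:-→d10:-→d11:-→d12:-→d13:-→d14:-→d15:-→d16:-→d17:-→d18:-→d19:-→d20:H2→d21:-→d22:-→d23:-→d24:-→d25:-→d26:-→d27:-→d28:-→d29:-→d30:H3 -> H3
  lookup 112.161.48.34: bits 01110000101000010011 walk d0:H5→d1:-→d2:-→d3:-→d4:-→d5:-→d6:-→d7:-→d8:-→d9:-→d10:-→d11:-→d12:-→d13:-→d14:-→d15:-→d16:-→d17:-→d18:-→d19:-→d20:H2 -> H2
  + 3.48.0.0/12 (H3) depth=12
  - 3.0.0.0/8 clear@8
  + 3.53.0.0/16 (H4) depth=16
  + 112.161.56.0/21 (H3) depth=21
  lookup 26.219.40.115: bits 000 walk d0:H5→d1:-→d2:-→d3:- -> H5
  + 112.161.58.0/24 (H2) depth=24
  + 112.161.58.0/24 (H5) depth=24
  + 0.0.0.0/0 (H1) depth=0

== LOOKUPS ==
["H3","H2","H5"]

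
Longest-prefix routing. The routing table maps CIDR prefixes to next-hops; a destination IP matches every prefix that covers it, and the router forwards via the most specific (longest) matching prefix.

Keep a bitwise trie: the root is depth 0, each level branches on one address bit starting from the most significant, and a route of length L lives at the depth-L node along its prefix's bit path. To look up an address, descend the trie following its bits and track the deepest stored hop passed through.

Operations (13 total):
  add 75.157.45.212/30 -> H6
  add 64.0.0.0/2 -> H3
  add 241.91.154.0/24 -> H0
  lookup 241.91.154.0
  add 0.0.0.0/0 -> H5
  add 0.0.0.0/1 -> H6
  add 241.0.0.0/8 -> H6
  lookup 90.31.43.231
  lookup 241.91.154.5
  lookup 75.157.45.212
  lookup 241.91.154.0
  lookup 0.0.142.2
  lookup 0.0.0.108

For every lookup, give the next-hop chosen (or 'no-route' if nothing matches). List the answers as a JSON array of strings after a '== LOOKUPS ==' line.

Trace:
  add 75.157.45.212/30 -> H6 at depth 30
  add 64.0.0.0/2 -> H3 at depth 2
  add 241.91.154.0/24 -> H0 at depth 24
  ? 241.91.154.0  path d0:-→d1:-→d2:-→d3:-→d4:-→d5:-→d6:-→d7:-→d8:-→d9:-→d10:-→d11:-→d12:-→d13:-→d14:-→d15:-→d16:-→d17:-→d18:-→d19:-→d20:-→d21:-→d22:-→d23:-→d24:H0  best=H0
  add 0.0.0.0/0 -> H5 at depth 0
  add 0.0.0.0/1 -> H6 at depth 1
  add 241.0.0.0/8 -> H6 at depth 8
  ? 90.31.43.231  path d0:H5→d1:H6→d2:H3→d3:-  best=H3
  ? 241.91.154.5  path d0:H5→d1:-→d2:-→d3:-→d4:-→d5:-→d6:-→d7:-→d8:H6→d9:-→d10:-→d11:-→d12:-→d13:-→d14:-→d15:-→d16:-→d17:-→d18:-→d19:-→d20:-→d21:-→d22:-→d23:-→d24:H0  best=H0
  ? 75.157.45.212  path d0:H5→d1:H6→d2:H3→d3:-→d4:-→d5:-→d6:-→d7:-→d8:-→d9:-→d10:-→d11:-→d12:-→d13:-→d14:-→d15:-→d16:-→d17:-→d18:-→d19:-→d20:-→d21:-→d22:-→d23:-→d24:-→d25:-→d26:-→d27:-→d28:-→d29:-→d30:H6  best=H6
  ? 241.91.154.0  path d0:H5→d1:-→d2:-→d3:-→d4:-→d5:-→d6:-→d7:-→d8:H6→d9:-→d10:-→d11:-→d12:-→d13:-→d14:-→d15:-→d16:-→d17:-→d18:-→d19:-→d20:-→d21:-→d22:-→d23:-→d24:H0  best=H0
  ? 0.0.142.2  path d0:H5→d1:H6  best=H6
  ? 0.0.0.108  path d0:H5→d1:H6  best=H6

== LOOKUPS ==
["H0","H3","H0","H6","H0","H6","H6"]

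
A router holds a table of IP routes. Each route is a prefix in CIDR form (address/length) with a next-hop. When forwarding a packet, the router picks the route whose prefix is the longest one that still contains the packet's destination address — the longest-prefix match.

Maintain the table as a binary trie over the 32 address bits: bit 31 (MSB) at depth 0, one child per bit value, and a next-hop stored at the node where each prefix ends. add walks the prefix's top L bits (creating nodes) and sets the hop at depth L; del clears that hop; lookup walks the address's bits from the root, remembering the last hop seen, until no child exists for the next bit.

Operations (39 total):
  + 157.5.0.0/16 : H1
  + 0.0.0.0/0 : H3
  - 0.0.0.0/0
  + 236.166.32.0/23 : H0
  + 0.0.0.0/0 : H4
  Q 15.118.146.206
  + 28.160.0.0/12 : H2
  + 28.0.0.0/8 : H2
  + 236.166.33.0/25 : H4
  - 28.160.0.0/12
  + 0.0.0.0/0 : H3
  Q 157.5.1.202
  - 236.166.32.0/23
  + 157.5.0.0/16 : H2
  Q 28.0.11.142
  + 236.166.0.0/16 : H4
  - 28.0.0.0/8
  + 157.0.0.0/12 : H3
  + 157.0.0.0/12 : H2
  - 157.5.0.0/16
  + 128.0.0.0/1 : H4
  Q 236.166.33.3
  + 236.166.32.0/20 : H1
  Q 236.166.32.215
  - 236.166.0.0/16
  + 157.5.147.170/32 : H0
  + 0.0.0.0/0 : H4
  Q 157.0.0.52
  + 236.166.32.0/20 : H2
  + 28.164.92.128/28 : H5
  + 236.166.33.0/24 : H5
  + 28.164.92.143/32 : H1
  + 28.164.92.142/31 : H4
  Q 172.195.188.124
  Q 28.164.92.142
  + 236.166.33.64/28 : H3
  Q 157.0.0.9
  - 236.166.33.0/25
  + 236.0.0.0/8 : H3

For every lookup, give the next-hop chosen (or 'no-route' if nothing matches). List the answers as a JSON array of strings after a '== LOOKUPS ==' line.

Process each operation:
  add 157.5.0.0/16 -> H1 at depth 16
  add 0.0.0.0/0 -> H3 at depth 0
  - 0.0.0.0/0 clear@0
  add 236.166.32.0/23 -> H0 at depth 23
  add 0.0.0.0/0 -> H4 at depth 0
  ? 15.118.146.206  path d0:H4  best=H4
  add 28.160.0.0/12 -> H2 at depth 12
  add 28.0.0.0/8 -> H2 at depth 8
  add 236.166.33.0/25 -> H4 at depth 25
  - 28.160.0.0/12 clear@12
  add 0.0.0.0/0 -> H3 at depth 0
  ? 157.5.1.202  path d0:H3→d1:-→d2:-→d3:-→d4:-→d5:-→d6:-→d7:-→d8:-→d9:-→d10:-→d11:-→d12:-→d13:-→d14:-→d15:-→d16:H1  best=H1
  - 236.166.32.0/23 clear@23
  add 157.5.0.0/16 -> H2 at depth 16
  ? 28.0.11.142  path d0:H3→d1:-→d2:-→d3:-→d4:-→d5:-→d6:-→d7:-→d8:H2  best=H2
  add 236.166.0.0/16 -> H4 at depth 16
  - 28.0.0.0/8 clear@8
  add 157.0.0.0/12 -> H3 at depth 12
  add 157.0.0.0/12 -> H2 at depth 12
  - 157.5.0.0/16 clear@16
  add 128.0.0.0/1 -> H4 at depth 1
  ? 236.166.33.3  path d0:H3→d1:H4→d2:-→d3:-→d4:-→d5:-→d6:-→d7:-→d8:-→d9:-→d10:-→d11:-→d12:-→d13:-→d14:-→d15:-→d16:H4→d17:-→d18:-→d19:-→d20:-→d21:-→d22:-→d23:-→d24:-→d25:H4  best=H4
  add 236.166.32.0/20 -> H1 at depth 20
  ? 236.166.32.215  path d0:H3→d1:H4→d2:-→d3:-→d4:-→d5:-→d6:-→d7:-→d8:-→d9:-→d10:-→d11:-→d12:-→d13:-→d14:-→d15:-→d16:H4→d17:-→d18:-→d19:-→d20:H1→d21:-→d22:-→d23:-  best=H1
  - 236.166.0.0/16 clear@16
  add 157.5.147.170/32 -> H0 at depth 32
  add 0.0.0.0/0 -> H4 at depth 0
  ? 157.0.0.52  path d0:H4→d1:H4→d2:-→d3:-→d4:-→d5:-→d6:-→d7:-→d8:-→d9:-→d10:-→d11:-→d12:H2→d13:-  best=H2
  add 236.166.32.0/20 -> H2 at depth 20
  add 28.164.92.128/28 -> H5 at depth 28
  add 236.166.33.0/24 -> H5 at depth 24
  add 28.164.92.143/32 -> H1 at depth 32
  add 28.164.92.142/31 -> H4 at depth 31
  ? 172.195.188.124  path d0:H4→d1:H4→d2:-  best=H4
  ? 28.164.92.142  path d0:H4→d1:-→d2:-→d3:-→d4:-→d5:-→d6:-→d7:-→d8:-→d9:-→d10:-→d11:-→d12:-→d13:-→d14:-→d15:-→d16:-→d17:-→d18:-→d19:-→d20:-→d21:-→d22:-→d23:-→d24:-→d25:-→d26:-→d27:-→d28:H5→d29:-→d30:-→d31:H4  best=H4
  add 236.166.33.64/28 -> H3 at depth 28
  ? 157.0.0.9  path d0:H4→d1:H4→d2:-→d3:-→d4:-→d5:-→d6:-→d7:-→d8:-→d9:-→d10:-→d11:-→d12:H2→d13:-  best=H2
  - 236.166.33.0/25 clear@25
  add 236.0.0.0/8 -> H3 at depth 8

== LOOKUPS ==
["H4","H1","H2","H4","H1","H2","H4","H4","H2"]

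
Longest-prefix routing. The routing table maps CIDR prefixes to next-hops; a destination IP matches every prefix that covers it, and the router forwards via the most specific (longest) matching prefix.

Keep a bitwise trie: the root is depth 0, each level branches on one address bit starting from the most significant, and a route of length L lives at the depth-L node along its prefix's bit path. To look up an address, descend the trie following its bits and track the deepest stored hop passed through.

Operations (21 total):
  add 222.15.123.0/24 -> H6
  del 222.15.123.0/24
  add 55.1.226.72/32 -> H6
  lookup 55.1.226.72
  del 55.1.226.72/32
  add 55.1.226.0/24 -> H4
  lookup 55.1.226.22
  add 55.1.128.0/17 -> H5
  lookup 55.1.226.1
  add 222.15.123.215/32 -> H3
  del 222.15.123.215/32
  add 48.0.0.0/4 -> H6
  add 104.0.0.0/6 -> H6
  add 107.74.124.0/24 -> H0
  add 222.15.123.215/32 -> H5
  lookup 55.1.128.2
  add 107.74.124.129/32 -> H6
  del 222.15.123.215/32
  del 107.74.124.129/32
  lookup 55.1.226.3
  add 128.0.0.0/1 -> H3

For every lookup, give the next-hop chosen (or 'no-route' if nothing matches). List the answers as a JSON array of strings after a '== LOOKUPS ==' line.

Process each operation:
  add 222.15.123.0/24 -> H6 at depth 24
  - 222.15.123.0/24 clear@24
  add 55.1.226.72/32 -> H6 at depth 32
  lookup 55.1.226.72: bits 00110111000000011110001001001000 walk d0:-→d1:-→d2:-→d3:-→d4:-→d5:-→d6:-→d7:-→d8:-→d9:-→d10:-→d11:-→d12:-→d13:-→d14:-→d15:-→d16:-→d17:-→d18:-→d19:-→d20:-→d21:-→d22:-→d23:-→d24:-→d25:-→d26:-→d27:-→d28:-→d29:-→d30:-→d31:-→d32:H6 -> H6
  - 55.1.226.72/32 clear@32
  add 55.1.226.0/24 -> H4 at depth 24
  lookup 55.1.226.22: bits 0011011100000001111000100 walk d0:-→d1:-→d2:-→d3:-→d4:-→d5:-→d6:-→d7:-→d8:-→d9:-→d10:-→d11:-→d12:-→d13:-→d14:-→d15:-→d16:-→d17:-→d18:-→d19:-→d20:-→d21:-→d22:-→d23:-→d24:H4→d25:- -> H4
  add 55.1.128.0/17 -> H5 at depth 17
  lookup 55.1.226.1: bits 0011011100000001111000100 walk d0:-→d1:-→d2:-→d3:-→d4:-→d5:-→d6:-→d7:-→d8:-→d9:-→d10:-→d11:-→d12:-→d13:-→d14:-→d15:-→d16:-→d17:H5→d18:-→d19:-→d20:-→d21:-→d22:-→d23:-→d24:H4→d25:- -> H4
  add 222.15.123.215/32 -> H3 at depth 32
  - 222.15.123.215/32 clear@32
  add 48.0.0.0/4 -> H6 at depth 4
  add 104.0.0.0/6 -> H6 at depth 6
  add 107.74.124.0/24 -> H0 at depth 24
  add 222.15.123.215/32 -> H5 at depth 32
  lookup 55.1.128.2: bits 00110111000000011 walk d0:-→d1:-→d2:-→d3:-→d4:H6→d5:-→d6:-→d7:-→d8:-→d9:-→d10:-→d11:-→d12:-→d13:-→d14:-→d15:-→d16:-→d17:H5 -> H5
  add 107.74.124.129/32 -> H6 at depth 32
  - 222.15.123.215/32 clear@32
  - 107.74.124.129/32 clear@32
  lookup 55.1.226.3: bits 0011011100000001111000100 walk d0:-→d1:-→d2:-→d3:-→d4:H6→d5:-→d6:-→d7:-→d8:-→d9:-→d10:-→d11:-→d12:-→d13:-→d14:-→d15:-→d16:-→d17:H5→d18:-→d19:-→d20:-→d21:-→d22:-→d23:-→d24:H4→d25:- -> H4
  add 128.0.0.0/1 -> H3 at depth 1

== LOOKUPS ==
["H6","H4","H4","H5","H4"]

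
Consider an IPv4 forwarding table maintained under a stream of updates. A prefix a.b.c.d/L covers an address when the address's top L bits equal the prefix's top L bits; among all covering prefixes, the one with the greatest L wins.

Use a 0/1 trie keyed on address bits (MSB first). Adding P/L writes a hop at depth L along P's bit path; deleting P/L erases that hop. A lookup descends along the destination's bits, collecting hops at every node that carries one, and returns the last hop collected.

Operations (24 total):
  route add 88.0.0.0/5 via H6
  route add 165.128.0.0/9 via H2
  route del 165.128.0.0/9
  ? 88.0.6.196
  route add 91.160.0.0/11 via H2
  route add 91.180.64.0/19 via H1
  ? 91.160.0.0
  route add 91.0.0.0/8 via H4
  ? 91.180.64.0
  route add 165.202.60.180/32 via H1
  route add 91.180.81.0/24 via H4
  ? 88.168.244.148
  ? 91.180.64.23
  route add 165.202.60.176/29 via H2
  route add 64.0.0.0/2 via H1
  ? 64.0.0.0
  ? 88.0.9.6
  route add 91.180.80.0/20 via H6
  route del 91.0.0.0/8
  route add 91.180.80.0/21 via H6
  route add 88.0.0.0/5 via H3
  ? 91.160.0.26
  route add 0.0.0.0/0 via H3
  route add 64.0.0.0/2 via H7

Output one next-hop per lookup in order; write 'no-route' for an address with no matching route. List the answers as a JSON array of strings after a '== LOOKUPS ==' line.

Apply in order:
  + 88.0.0.0/5 (H6) depth=5
  + 165.128.0.0/9 (H2) depth=9
  del 165.128.0.0/9 (clear depth 9)
  ? 88.0.6.196  path d0:-→d1:-→d2:-→d3:-→d4:-→d5:H6  best=H6
  + 91.160.0.0/11 (H2) depth=11
  + 91.180.64.0/19 (H1) depth=19
  ? 91.160.0.0  path d0:-→d1:-→d2:-→d3:-→d4:-→d5:H6→d6:-→d7:-→d8:-→d9:-→d10:-→d11:H2  best=H2
  + 91.0.0.0/8 (H4) depth=8
  ? 91.180.64.0  path d0:-→d1:-→d2:-→d3:-→d4:-→d5:H6→d6:-→d7:-→d8:H4→d9:-→d10:-→d11:H2→d12:-→d13:-→d14:-→d15:-→d16:-→d17:-→d18:-→d19:H1  best=H1
  + 165.202.60.180/32 (H1) depth=32
  + 91.180.81.0/24 (H4) depth=24
  ? 88.168.244.148  path d0:-→d1:-→d2:-→d3:-→d4:-→d5:H6→d6:-  best=H6
  ? 91.180.64.23  path d0:-→d1:-→d2:-→d3:-→d4:-→d5:H6→d6:-→d7:-→d8:H4→d9:-→d10:-→d11:H2→d12:-→d13:-→d14:-→d15:-→d16:-→d17:-→d18:-→d19:H1  best=H1
  + 165.202.60.176/29 (H2) depth=29
  + 64.0.0.0/2 (H1) depth=2
  ? 64.0.0.0  path d0:-→d1:-→d2:H1→d3:-  best=H1
  ? 88.0.9.6  path d0:-→d1:-→d2:H1→d3:-→d4:-→d5:H6→d6:-  best=H6
  + 91.180.80.0/20 (H6) depth=20
  del 91.0.0.0/8 (clear depth 8)
  + 91.180.80.0/21 (H6) depth=21
  + 88.0.0.0/5 (H3) depth=5
  ? 91.160.0.26  path d0:-→d1:-→d2:H1→d3:-→d4:-→d5:H3→d6:-→d7:-→d8:-→d9:-→d10:-→d11:H2  best=H2
  + 0.0.0.0/0 (H3) depth=0
  + 64.0.0.0/2 (H7) depth=2

== LOOKUPS ==
["H6","H2","H1","H6","H1","H1","H6","H2"]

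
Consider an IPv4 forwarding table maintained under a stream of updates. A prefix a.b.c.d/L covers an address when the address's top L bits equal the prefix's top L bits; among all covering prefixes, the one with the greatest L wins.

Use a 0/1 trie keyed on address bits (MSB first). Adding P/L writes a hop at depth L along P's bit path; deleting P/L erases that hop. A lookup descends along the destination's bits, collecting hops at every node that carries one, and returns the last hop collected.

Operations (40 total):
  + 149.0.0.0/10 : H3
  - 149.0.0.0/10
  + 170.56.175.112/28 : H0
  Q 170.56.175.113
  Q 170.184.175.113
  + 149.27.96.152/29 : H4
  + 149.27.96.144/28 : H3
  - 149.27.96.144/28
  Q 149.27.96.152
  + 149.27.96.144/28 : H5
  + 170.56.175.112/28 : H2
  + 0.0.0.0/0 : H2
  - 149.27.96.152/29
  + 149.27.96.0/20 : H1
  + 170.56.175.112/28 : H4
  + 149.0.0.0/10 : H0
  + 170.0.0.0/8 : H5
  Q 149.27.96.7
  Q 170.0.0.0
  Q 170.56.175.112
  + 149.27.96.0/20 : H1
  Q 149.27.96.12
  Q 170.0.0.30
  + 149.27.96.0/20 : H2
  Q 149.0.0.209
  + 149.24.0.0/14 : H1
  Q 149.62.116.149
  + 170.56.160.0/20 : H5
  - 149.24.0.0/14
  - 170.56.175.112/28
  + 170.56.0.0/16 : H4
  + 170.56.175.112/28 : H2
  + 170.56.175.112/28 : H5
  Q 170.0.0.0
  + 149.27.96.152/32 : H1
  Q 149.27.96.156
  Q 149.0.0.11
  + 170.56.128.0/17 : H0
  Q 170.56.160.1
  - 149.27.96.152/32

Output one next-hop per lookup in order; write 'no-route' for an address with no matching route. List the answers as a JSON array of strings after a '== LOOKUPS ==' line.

Process each operation:
  + 149.0.0.0/10 (H3) depth=10
  del 149.0.0.0/10 (clear depth 10)
  + 170.56.175.112/28 (H0) depth=28
  Q 170.56.175.113: descend 1010101000111000101011110111 ; hops seen [H0] ; pick H0
  Q 170.184.175.113: descend 10101010 ; hops seen [∅] ; pick no-route
  + 149.27.96.152/29 (H4) depth=29
  + 149.27.96.144/28 (H3) depth=28
  del 149.27.96.144/28 (clear depth 28)
  Q 149.27.96.152: descend 10010101000110110110000010011 ; hops seen [H4] ; pick H4
  + 149.27.96.144/28 (H5) depth=28
  + 170.56.175.112/28 (H2) depth=28
  + 0.0.0.0/0 (H2) depth=0
  del 149.27.96.152/29 (clear depth 29)
  + 149.27.96.0/20 (H1) depth=20
  + 170.56.175.112/28 (H4) depth=28
  + 149.0.0.0/10 (H0) depth=10
  + 170.0.0.0/8 (H5) depth=8
  Q 149.27.96.7: descend 100101010001101101100000 ; hops seen [H2,H0,H1] ; pick H1
  Q 170.0.0.0: descend 1010101000 ; hops seen [H2,H5] ; pick H5
  Q 170.56.175.112: descend 1010101000111000101011110111 ; hops seen [H2,H5,H4] ; pick H4
  + 149.27.96.0/20 (H1) depth=20
  Q 149.27.96.12: descend 100101010001101101100000 ; hops seen [H2,H0,H1] ; pick H1
  Q 170.0.0.30: descend 1010101000 ; hops seen [H2,H5] ; pick H5
  + 149.27.96.0/20 (H2) depth=20
  Q 149.0.0.209: descend 10010101000 ; hops seen [H2,H0] ; pick H0
  + 149.24.0.0/14 (H1) depth=14
  Q 149.62.116.149: descend 1001010100 ; hops seen [H2,H0] ; pick H0
  + 170.56.160.0/20 (H5) depth=20
  del 149.24.0.0/14 (clear depth 14)
  del 170.56.175.112/28 (clear depth 28)
  + 170.56.0.0/16 (H4) depth=16
  + 170.56.175.112/28 (H2) depth=28
  + 170.56.175.112/28 (H5) depth=28
  Q 170.0.0.0: descend 1010101000 ; hops seen [H2,H5] ; pick H5
  + 149.27.96.152/32 (H1) depth=32
  Q 149.27.96.156: descend 10010101000110110110000010011 ; hops seen [H2,H0,H2,H5] ; pick H5
  Q 149.0.0.11: descend 10010101000 ; hops seen [H2,H0] ; pick H0
  + 170.56.128.0/17 (H0) depth=17
  Q 170.56.160.1: descend 10101010001110001010 ; hops seen [H2,H5,H4,H0,H5] ; pick H5
  del 149.27.96.152/32 (clear depth 32)

== LOOKUPS ==
["H0","no-route","H4","H1","H5","H4","H1","H5","H0","H0","H5","H5","H0","H5"]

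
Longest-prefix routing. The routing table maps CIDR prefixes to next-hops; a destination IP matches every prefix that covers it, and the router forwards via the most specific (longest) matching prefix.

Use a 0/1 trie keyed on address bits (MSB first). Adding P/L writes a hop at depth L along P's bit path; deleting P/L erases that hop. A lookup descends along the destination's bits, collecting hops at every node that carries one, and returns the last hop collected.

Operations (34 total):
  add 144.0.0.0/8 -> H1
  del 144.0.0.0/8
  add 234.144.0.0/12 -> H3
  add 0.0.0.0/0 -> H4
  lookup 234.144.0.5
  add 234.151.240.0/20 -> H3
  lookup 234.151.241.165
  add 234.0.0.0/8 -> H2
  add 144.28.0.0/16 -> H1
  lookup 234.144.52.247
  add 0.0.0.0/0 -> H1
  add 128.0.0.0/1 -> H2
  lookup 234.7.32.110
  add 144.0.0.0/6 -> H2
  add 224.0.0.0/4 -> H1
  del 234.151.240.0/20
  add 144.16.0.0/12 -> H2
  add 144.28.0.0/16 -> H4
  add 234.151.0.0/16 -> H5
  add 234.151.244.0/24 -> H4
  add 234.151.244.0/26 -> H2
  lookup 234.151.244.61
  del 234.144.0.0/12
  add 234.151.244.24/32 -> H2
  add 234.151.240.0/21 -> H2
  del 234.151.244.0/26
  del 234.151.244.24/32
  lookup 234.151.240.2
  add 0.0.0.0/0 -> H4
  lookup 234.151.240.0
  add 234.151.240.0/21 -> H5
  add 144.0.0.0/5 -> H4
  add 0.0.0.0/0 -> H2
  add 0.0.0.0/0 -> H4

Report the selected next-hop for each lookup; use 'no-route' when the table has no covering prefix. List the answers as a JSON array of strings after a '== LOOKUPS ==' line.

Trace:
  add 144.0.0.0/8 -> H1 at depth 8
  - 144.0.0.0/8 clear@8
  add 234.144.0.0/12 -> H3 at depth 12
  add 0.0.0.0/0 -> H4 at depth 0
  ? 234.144.0.5  path d0:H4→d1:-→d2:-→d3:-→d4:-→d5:-→d6:-→d7:-→d8:-→d9:-→d10:-→d11:-→d12:H3  best=H3
  add 234.151.240.0/20 -> H3 at depth 20
  ? 234.151.241.165  path d0:H4→d1:-→d2:-→d3:-→d4:-→d5:-→d6:-→d7:-→d8:-→d9:-→d10:-→d11:-→d12:H3→d13:-→d14:-→d15:-→d16:-→d17:-→d18:-→d19:-→d20:H3  best=H3
  add 234.0.0.0/8 -> H2 at depth 8
  add 144.28.0.0/16 -> H1 at depth 16
  ? 234.144.52.247  path d0:H4→d1:-→d2:-→d3:-→d4:-→d5:-→d6:-→d7:-→d8:H2→d9:-→d10:-→d11:-→d12:H3→d13:-  best=H3
  add 0.0.0.0/0 -> H1 at depth 0
  add 128.0.0.0/1 -> H2 at depth 1
  ? 234.7.32.110  path d0:H1→d1:H2→d2:-→d3:-→d4:-→d5:-→d6:-→d7:-→d8:H2  best=H2
  add 144.0.0.0/6 -> H2 at depth 6
  add 224.0.0.0/4 -> H1 at depth 4
  - 234.151.240.0/20 clear@20
  add 144.16.0.0/12 -> H2 at depth 12
  add 144.28.0.0/16 -> H4 at depth 16
  add 234.151.0.0/16 -> H5 at depth 16
  add 234.151.244.0/24 -> H4 at depth 24
  add 234.151.244.0/26 -> H2 at depth 26
  ? 234.151.244.61  path d0:H1→d1:H2→d2:-→d3:-→d4:H1→d5:-→d6:-→d7:-→d8:H2→d9:-→d10:-→d11:-→d12:H3→d13:-→d14:-→d15:-→d16:H5→d17:-→d18:-→d19:-→d20:-→d21:-→d22:-→d23:-→d24:H4→d25:-→d26:H2  best=H2
  - 234.144.0.0/12 clear@12
  add 234.151.244.24/32 -> H2 at depth 32
  add 234.151.240.0/21 -> H2 at depth 21
  - 234.151.244.0/26 clear@26
  - 234.151.244.24/32 clear@32
  ? 234.151.240.2  path d0:H1→d1:H2→d2:-→d3:-→d4:H1→d5:-→d6:-→d7:-→d8:H2→d9:-→d10:-→d11:-→d12:-→d13:-→d14:-→d15:-→d16:H5→d17:-→d18:-→d19:-→d20:-→d21:H2  best=H2
  add 0.0.0.0/0 -> H4 at depth 0
  ? 234.151.240.0  path d0:H4→d1:H2→d2:-→d3:-→d4:H1→d5:-→d6:-→d7:-→d8:H2→d9:-→d10:-→d11:-→d12:-→d13:-→d14:-→d15:-→d16:H5→d17:-→d18:-→d19:-→d20:-→d21:H2  best=H2
  add 234.151.240.0/21 -> H5 at depth 21
  add 144.0.0.0/5 -> H4 at depth 5
  add 0.0.0.0/0 -> H2 at depth 0
  add 0.0.0.0/0 -> H4 at depth 0

== LOOKUPS ==
["H3","H3","H3","H2","H2","H2","H2"]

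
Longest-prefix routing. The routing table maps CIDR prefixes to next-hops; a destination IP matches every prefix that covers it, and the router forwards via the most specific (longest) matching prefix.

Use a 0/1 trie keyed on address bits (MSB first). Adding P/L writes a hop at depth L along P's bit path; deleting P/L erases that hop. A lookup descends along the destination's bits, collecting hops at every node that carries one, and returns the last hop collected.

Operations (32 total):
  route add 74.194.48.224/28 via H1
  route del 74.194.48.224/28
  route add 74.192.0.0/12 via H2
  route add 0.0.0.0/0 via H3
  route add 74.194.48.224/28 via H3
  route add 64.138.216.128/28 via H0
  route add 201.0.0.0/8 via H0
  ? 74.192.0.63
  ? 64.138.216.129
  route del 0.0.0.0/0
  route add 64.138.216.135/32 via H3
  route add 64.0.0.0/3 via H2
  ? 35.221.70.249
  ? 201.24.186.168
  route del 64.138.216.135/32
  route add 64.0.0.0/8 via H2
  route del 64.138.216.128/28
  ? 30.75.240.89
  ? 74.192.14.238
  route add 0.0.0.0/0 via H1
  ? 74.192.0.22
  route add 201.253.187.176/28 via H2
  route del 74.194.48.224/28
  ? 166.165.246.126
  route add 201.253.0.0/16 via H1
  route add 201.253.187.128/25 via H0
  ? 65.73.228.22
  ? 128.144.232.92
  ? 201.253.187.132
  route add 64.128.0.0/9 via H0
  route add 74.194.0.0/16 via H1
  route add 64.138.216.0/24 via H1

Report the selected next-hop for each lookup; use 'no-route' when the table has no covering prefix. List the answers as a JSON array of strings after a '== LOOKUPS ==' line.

Trace:
  add 74.194.48.224/28 -> H1 at depth 28
  - 74.194.48.224/28 clear@28
  add 74.192.0.0/12 -> H2 at depth 12
  add 0.0.0.0/0 -> H3 at depth 0
  add 74.194.48.224/28 -> H3 at depth 28
  add 64.138.216.128/28 -> H0 at depth 28
  add 201.0.0.0/8 -> H0 at depth 8
  ? 74.192.0.63  path d0:H3→d1:-→d2:-→d3:-→d4:-→d5:-→d6:-→d7:-→d8:-→d9:-→d10:-→d11:-→d12:H2→d13:-→d14:-  best=H2
  ? 64.138.216.129  path d0:H3→d1:-→d2:-→d3:-→d4:-→d5:-→d6:-→d7:-→d8:-→d9:-→d10:-→d11:-→d12:-→d13:-→d14:-→d15:-→d16:-→d17:-→d18:-→d19:-→d20:-→d21:-→d22:-→d23:-→d24:-→d25:-→d26:-→d27:-→d28:H0  best=H0
  - 0.0.0.0/0 clear@0
  add 64.138.216.135/32 -> H3 at depth 32
  add 64.0.0.0/3 -> H2 at depth 3
  ? 35.221.70.249  path d0:-→d1:-  best=no-route
  ? 201.24.186.168  path d0:-→d1:-→d2:-→d3:-→d4:-→d5:-→d6:-→d7:-→d8:H0  best=H0
  - 64.138.216.135/32 clear@32
  add 64.0.0.0/8 -> H2 at depth 8
  - 64.138.216.128/28 clear@28
  ? 30.75.240.89  path d0:-→d1:-  best=no-route
  ? 74.192.14.238  path d0:-→d1:-→d2:-→d3:H2→d4:-→d5:-→d6:-→d7:-→d8:-→d9:-→d10:-→d11:-→d12:H2→d13:-→d14:-  best=H2
  add 0.0.0.0/0 -> H1 at depth 0
  ? 74.192.0.22  path d0:H1→d1:-→d2:-→d3:H2→d4:-→d5:-→d6:-→d7:-→d8:-→d9:-→d10:-→d11:-→d12:H2→d13:-→d14:-  best=H2
  add 201.253.187.176/28 -> H2 at depth 28
  - 74.194.48.224/28 clear@28
  ? 166.165.246.126  path d0:H1→d1:-  best=H1
  add 201.253.0.0/16 -> H1 at depth 16
  add 201.253.187.128/25 -> H0 at depth 25
  ? 65.73.228.22  path d0:H1→d1:-→d2:-→d3:H2→d4:-→d5:-→d6:-→d7:-  best=H2
  ? 128.144.232.92  path d0:H1→d1:-  best=H1
  ? 201.253.187.132  path d0:H1→d1:-→d2:-→d3:-→d4:-→d5:-→d6:-→d7:-→d8:H0→d9:-→d10:-→d11:-→d12:-→d13:-→d14:-→d15:-→d16:H1→d17:-→d18:-→d19:-→d20:-→d21:-→d22:-→d23:-→d24:-→d25:H0→d26:-  best=H0
  add 64.128.0.0/9 -> H0 at depth 9
  add 74.194.0.0/16 -> H1 at depth 16
  add 64.138.216.0/24 -> H1 at depth 24

== LOOKUPS ==
["H2","H0","no-route","H0","no-route","H2","H2","H1","H2","H1","H0"]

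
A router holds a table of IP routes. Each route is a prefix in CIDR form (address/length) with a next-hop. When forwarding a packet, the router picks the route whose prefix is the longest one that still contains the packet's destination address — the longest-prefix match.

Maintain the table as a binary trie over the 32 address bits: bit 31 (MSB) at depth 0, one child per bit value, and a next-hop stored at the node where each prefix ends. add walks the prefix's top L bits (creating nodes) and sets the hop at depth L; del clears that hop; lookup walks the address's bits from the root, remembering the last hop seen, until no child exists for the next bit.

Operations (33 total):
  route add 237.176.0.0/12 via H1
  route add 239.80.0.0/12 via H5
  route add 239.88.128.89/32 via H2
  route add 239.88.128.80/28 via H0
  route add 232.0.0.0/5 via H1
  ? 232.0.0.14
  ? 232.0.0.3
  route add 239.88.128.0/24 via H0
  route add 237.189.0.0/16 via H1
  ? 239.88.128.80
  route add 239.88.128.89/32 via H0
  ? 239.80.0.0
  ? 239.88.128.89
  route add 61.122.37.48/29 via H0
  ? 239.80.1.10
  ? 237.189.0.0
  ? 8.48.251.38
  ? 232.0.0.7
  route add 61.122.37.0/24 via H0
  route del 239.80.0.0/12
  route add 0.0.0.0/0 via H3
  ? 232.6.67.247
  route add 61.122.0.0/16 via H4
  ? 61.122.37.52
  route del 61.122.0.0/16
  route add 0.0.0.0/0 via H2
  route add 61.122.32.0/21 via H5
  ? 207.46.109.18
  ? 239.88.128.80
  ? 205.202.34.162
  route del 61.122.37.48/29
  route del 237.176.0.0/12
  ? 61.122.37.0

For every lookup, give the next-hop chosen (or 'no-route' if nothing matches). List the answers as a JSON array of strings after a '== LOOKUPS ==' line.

Trace:
  + 237.176.0.0/12 (H1) depth=12
  + 239.80.0.0/12 (H5) depth=12
  + 239.88.128.89/32 (H2) depth=32
  + 239.88.128.80/28 (H0) depth=28
  + 232.0.0.0/5 (H1) depth=5
  ? 232.0.0.14  path d0:-→d1:-→d2:-→d3:-→d4:-→d5:H1  best=H1
  ? 232.0.0.3  path d0:-→d1:-→d2:-→d3:-→d4:-→d5:H1  best=H1
  + 239.88.128.0/24 (H0) depth=24
  + 237.189.0.0/16 (H1) depth=16
  ? 239.88.128.80  path d0:-→d1:-→d2:-→d3:-→d4:-→d5:H1→d6:-→d7:-→d8:-→d9:-→d10:-→d11:-→d12:H5→d13:-→d14:-→d15:-→d16:-→d17:-→d18:-→d19:-→d20:-→d21:-→d22:-→d23:-→d24:H0→d25:-→d26:-→d27:-→d28:H0  best=H0
  + 239.88.128.89/32 (H0) depth=32
  ? 239.80.0.0  path d0:-→d1:-→d2:-→d3:-→d4:-→d5:H1→d6:-→d7:-→d8:-→d9:-→d10:-→d11:-→d12:H5  best=H5
  ? 239.88.128.89  path d0:-→d1:-→d2:-→d3:-→d4:-→d5:H1→d6:-→d7:-→d8:-→d9:-→d10:-→d11:-→d12:H5→d13:-→d14:-→d15:-→d16:-→d17:-→d18:-→d19:-→d20:-→d21:-→d22:-→d23:-→d24:H0→d25:-→d26:-→d27:-→d28:H0→d29:-→d30:-→d31:-→d32:H0  best=H0
  + 61.122.37.48/29 (H0) depth=29
  ? 239.80.1.10  path d0:-→d1:-→d2:-→d3:-→d4:-→d5:H1→d6:-→d7:-→d8:-→d9:-→d10:-→d11:-→d12:H5  best=H5
  ? 237.189.0.0  path d0:-→d1:-→d2:-→d3:-→d4:-→d5:H1→d6:-→d7:-→d8:-→d9:-→d10:-→d11:-→d12:H1→d13:-→d14:-→d15:-→d16:H1  best=H1
  ? 8.48.251.38  path d0:-→d1:-→d2:-  best=no-route
  ? 232.0.0.7  path d0:-→d1:-→d2:-→d3:-→d4:-→d5:H1  best=H1
  + 61.122.37.0/24 (H0) depth=24
  - 239.80.0.0/12 clear@12
  + 0.0.0.0/0 (H3) depth=0
  ? 232.6.67.247  path d0:H3→d1:-→d2:-→d3:-→d4:-→d5:H1  best=H1
  + 61.122.0.0/16 (H4) depth=16
  ? 61.122.37.52  path d0:H3→d1:-→d2:-→d3:-→d4:-→d5:-→d6:-→d7:-→d8:-→d9:-→d10:-→d11:-→d12:-→d13:-→d14:-→d15:-→d16:H4→d17:-→d18:-→d19:-→d20:-→d21:-→d22:-→d23:-→d24:H0→d25:-→d26:-→d27:-→d28:-→d29:H0  best=H0
  - 61.122.0.0/16 clear@16
  + 0.0.0.0/0 (H2) depth=0
  + 61.122.32.0/21 (H5) depth=21
  ? 207.46.109.18  path d0:H2→d1:-→d2:-  best=H2
  ? 239.88.128.80  path d0:H2→d1:-→d2:-→d3:-→d4:-→d5:H1→d6:-→d7:-→d8:-→d9:-→d10:-→d11:-→d12:-→d13:-→d14:-→d15:-→d16:-→d17:-→d18:-→d19:-→d20:-→d21:-→d22:-→d23:-→d24:H0→d25:-→d26:-→d27:-→d28:H0  best=H0
  ? 205.202.34.162  path d0:H2→d1:-→d2:-  best=H2
  - 61.122.37.48/29 clear@29
  - 237.176.0.0/12 clear@12
  ? 61.122.37.0  path d0:H2→d1:-→d2:-→d3:-→d4:-→d5:-→d6:-→d7:-→d8:-→d9:-→d10:-→d11:-→d12:-→d13:-→d14:-→d15:-→d16:-→d17:-→d18:-→d19:-→d20:-→d21:H5→d22:-→d23:-→d24:H0→d25:-→d26:-  best=H0

== LOOKUPS ==
["H1","H1","H0","H5","H0","H5","H1","no-route","H1","H1","H0","H2","H0","H2","H0"]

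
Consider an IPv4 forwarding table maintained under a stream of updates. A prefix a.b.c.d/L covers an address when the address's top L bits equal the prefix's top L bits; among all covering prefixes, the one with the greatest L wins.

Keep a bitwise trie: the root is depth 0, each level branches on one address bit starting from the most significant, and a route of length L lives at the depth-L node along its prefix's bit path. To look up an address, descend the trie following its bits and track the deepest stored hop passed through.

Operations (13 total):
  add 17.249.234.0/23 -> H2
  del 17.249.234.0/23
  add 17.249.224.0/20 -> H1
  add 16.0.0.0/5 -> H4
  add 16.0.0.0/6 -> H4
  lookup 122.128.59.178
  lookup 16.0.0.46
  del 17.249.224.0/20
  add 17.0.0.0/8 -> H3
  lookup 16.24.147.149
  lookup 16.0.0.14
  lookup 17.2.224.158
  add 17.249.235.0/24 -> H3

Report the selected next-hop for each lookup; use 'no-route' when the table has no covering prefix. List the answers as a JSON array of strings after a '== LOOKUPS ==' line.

Apply in order:
  add 17.249.234.0/23 -> H2 at depth 23
  - 17.249.234.0/23 clear@23
  add 17.249.224.0/20 -> H1 at depth 20
  add 16.0.0.0/5 -> H4 at depth 5
  add 16.0.0.0/6 -> H4 at depth 6
  Q 122.128.59.178: descend 0 ; hops seen [∅] ; pick no-route
  Q 16.0.0.46: descend 0001000 ; hops seen [H4,H4] ; pick H4
  - 17.249.224.0/20 clear@20
  add 17.0.0.0/8 -> H3 at depth 8
  Q 16.24.147.149: descend 0001000 ; hops seen [H4,H4] ; pick H4
  Q 16.0.0.14: descend 0001000 ; hops seen [H4,H4] ; pick H4
  Q 17.2.224.158: descend 00010001 ; hops seen [H4,H4,H3] ; pick H3
  add 17.249.235.0/24 -> H3 at depth 24

== LOOKUPS ==
["no-route","H4","H4","H4","H3"]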